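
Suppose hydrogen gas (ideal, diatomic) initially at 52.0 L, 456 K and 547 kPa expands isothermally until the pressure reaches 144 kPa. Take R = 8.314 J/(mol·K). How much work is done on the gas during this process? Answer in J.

-38000 J

n = P₁V₁/(RT₁) = 547×52.0/(8.314×456) = 7.50 mol.
Isothermal: T stays 456 K; PV = const ⇒ V₂ = 198 L, P₂ = 144 kPa.
W = nRT ln(V₂/V₁) = 7.50×8.314×456×ln(3.80) = 38000 J.
Work done on the gas = −W_by = -38000 J.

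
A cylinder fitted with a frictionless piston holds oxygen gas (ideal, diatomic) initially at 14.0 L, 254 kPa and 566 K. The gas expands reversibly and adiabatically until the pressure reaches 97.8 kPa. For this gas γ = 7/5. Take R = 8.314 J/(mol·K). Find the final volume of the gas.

27.7 L

Adiabatic: T₂/T₁ = (P₂/P₁)^((γ−1)/γ) ⇒ T₂ = 566×(0.385)^0.286 = 431 K; V₂ = 27.7 L.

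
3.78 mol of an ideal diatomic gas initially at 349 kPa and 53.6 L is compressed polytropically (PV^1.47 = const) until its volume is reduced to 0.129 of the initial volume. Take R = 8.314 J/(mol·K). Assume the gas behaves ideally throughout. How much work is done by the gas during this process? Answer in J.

T₁ = P₁V₁/(nR) = 349×53.6/(3.78×8.314) = 595 K.
Polytropic n=1.47: T₂ = T₁(V₁/V₂)^(n−1) = 595×(7.75)^0.47 = 1560 K; P₂ = P₁(V₁/V₂)^n = 7080 kPa.
W = (P₁V₁−P₂V₂)/(n−1) = (349×53.6−7080×6.91)/0.47 = -64400 J.

-64400 J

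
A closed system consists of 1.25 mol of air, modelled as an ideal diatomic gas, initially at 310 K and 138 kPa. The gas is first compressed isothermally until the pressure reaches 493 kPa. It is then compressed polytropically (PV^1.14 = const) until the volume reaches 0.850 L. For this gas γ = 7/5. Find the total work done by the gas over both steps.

-11700 J

V₁ = nRT₁/P₁ = 1.25×8.314×310/138 = 23.3 L.
Step 1 — Isothermal: T stays 310 K; PV = const ⇒ V₂ = 6.53 L, P₂ = 493 kPa.
ΔU = 0 (ideal gas, T constant).
W = nRT ln(V₂/V₁) = 1.25×8.314×310×ln(0.280) = -4100 J.
Q = ΔU + W = -4100 J.
State after step 1: P = 493 kPa, V = 6.53 L, T = 310 K.
Step 2 — Polytropic n=1.14: T₂ = T₁(V₁/V₂)^(n−1) = 310×(7.69)^0.14 = 412 K; P₂ = P₁(V₁/V₂)^n = 5040 kPa.
W = (P₁V₁−P₂V₂)/(n−1) = (493×6.53−5040×0.850)/0.14 = -7610 J.
ΔU = nCvΔT = 1.25×20.8×(412−310) = 2660 J.
Q = ΔU + W = -4940 J.
Net over both steps: W = -11700 J, Q = -9050 J, ΔU = 2660 J.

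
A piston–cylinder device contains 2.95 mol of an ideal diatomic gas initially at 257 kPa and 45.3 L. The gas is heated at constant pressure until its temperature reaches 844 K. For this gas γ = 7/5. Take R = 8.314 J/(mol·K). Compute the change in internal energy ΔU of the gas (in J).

22600 J

T₁ = P₁V₁/(nR) = 257×45.3/(2.95×8.314) = 475 K.
Isobaric: P stays 257 kPa; V/T = const ⇒ T₂ = 844 K, V₂ = 80.5 L.
For an ideal gas ΔU = nCvΔT with Cv = (5/2)R = 20.8 J/(mol·K).
ΔU = 2.95×20.8×(844−475) = 22600 J.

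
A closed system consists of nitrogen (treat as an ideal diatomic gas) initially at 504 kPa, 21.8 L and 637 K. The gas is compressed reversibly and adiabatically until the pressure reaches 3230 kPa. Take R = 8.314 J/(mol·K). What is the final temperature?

1080 K

Adiabatic: T₂/T₁ = (P₂/P₁)^((γ−1)/γ) ⇒ T₂ = 637×(6.41)^0.286 = 1080 K; V₂ = 5.78 L.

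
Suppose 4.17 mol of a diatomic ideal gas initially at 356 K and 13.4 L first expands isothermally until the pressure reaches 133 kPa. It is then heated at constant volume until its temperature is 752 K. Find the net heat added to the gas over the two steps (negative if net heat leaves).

58200 J

P₁ = nRT₁/V₁ = 4.17×8.314×356/13.4 = 921 kPa.
Step 1 — Isothermal: T stays 356 K; PV = const ⇒ V₂ = 92.8 L, P₂ = 133 kPa.
ΔU = 0 (ideal gas, T constant).
W = nRT ln(V₂/V₁) = 4.17×8.314×356×ln(6.93) = 23900 J.
Q = ΔU + W = 23900 J.
State after step 1: P = 133 kPa, V = 92.8 L, T = 356 K.
Step 2 — Isochoric: V stays 92.8 L; P/T = const ⇒ T₂ = 752 K, P₂ = 281 kPa.
W = 0 (no volume change).
ΔU = nCvΔT = 4.17×20.8×(752−356) = 34300 J.
Q = ΔU = 34300 J.
Net over both steps: W = 23900 J, Q = 58200 J, ΔU = 34300 J.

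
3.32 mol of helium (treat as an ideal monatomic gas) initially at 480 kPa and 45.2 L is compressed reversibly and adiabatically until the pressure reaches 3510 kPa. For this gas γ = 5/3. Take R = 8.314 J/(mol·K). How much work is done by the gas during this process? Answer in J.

T₁ = P₁V₁/(nR) = 480×45.2/(3.32×8.314) = 786 K.
Adiabatic: T₂/T₁ = (P₂/P₁)^((γ−1)/γ) ⇒ T₂ = 786×(7.31)^0.400 = 1740 K; V₂ = 13.7 L.
ΔU = nCvΔT = 3.32×12.5×(1740−786) = 39600 J.
Q = 0 for an adiabatic process, so W = −ΔU = -39600 J.

-39600 J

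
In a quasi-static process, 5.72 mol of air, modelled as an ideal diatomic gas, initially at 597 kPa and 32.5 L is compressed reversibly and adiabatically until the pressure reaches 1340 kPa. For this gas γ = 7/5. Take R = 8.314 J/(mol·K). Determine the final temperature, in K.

514 K

T₁ = P₁V₁/(nR) = 597×32.5/(5.72×8.314) = 408 K.
Adiabatic: T₂/T₁ = (P₂/P₁)^((γ−1)/γ) ⇒ T₂ = 408×(2.24)^0.286 = 514 K; V₂ = 18.2 L.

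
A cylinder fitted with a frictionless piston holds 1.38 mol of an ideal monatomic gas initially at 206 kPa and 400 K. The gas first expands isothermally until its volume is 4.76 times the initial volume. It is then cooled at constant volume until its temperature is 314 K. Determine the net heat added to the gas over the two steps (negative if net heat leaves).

5680 J

V₁ = nRT₁/P₁ = 1.38×8.314×400/206 = 22.3 L.
Step 1 — Isothermal: T stays 400 K; PV = const ⇒ V₂ = 106 L, P₂ = 43.3 kPa.
ΔU = 0 (ideal gas, T constant).
W = nRT ln(V₂/V₁) = 1.38×8.314×400×ln(4.76) = 7160 J.
Q = ΔU + W = 7160 J.
State after step 1: P = 43.3 kPa, V = 106 L, T = 400 K.
Step 2 — Isochoric: V stays 106 L; P/T = const ⇒ T₂ = 314 K, P₂ = 34.0 kPa.
W = 0 (no volume change).
ΔU = nCvΔT = 1.38×12.5×(314−400) = -1480 J.
Q = ΔU = -1480 J.
Net over both steps: W = 7160 J, Q = 5680 J, ΔU = -1480 J.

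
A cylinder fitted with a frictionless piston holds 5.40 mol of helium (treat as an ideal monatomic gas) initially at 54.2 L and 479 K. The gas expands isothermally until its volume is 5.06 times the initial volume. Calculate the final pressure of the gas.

78.4 kPa

P₁ = nRT₁/V₁ = 5.40×8.314×479/54.2 = 397 kPa.
Isothermal: T stays 479 K; PV = const ⇒ V₂ = 274 L, P₂ = 78.4 kPa.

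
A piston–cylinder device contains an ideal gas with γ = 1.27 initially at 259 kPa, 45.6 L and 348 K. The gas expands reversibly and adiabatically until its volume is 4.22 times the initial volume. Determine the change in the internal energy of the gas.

n = P₁V₁/(RT₁) = 259×45.6/(8.314×348) = 4.08 mol.
Adiabatic: TV^(γ−1) = const ⇒ T₂ = 348×(0.237)^0.270 = 236 K; PV^γ = const ⇒ P₂ = 41.6 kPa.
For an ideal gas ΔU = nCvΔT with Cv = R/(γ−1) = 30.8 J/(mol·K).
ΔU = 4.08×30.8×(236−348) = -14100 J.

-14100 J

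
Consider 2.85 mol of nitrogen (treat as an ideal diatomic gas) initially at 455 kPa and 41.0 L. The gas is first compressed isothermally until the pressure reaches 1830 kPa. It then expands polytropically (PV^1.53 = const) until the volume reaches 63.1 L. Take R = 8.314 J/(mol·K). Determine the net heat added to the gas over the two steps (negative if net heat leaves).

-33000 J

T₁ = P₁V₁/(nR) = 455×41.0/(2.85×8.314) = 787 K.
Step 1 — Isothermal: T stays 787 K; PV = const ⇒ V₂ = 10.2 L, P₂ = 1830 kPa.
ΔU = 0 (ideal gas, T constant).
W = nRT ln(V₂/V₁) = 2.85×8.314×787×ln(0.249) = -26000 J.
Q = ΔU + W = -26000 J.
State after step 1: P = 1830 kPa, V = 10.2 L, T = 787 K.
Step 2 — Polytropic n=1.53: T₂ = T₁(V₁/V₂)^(n−1) = 787×(0.162)^0.53 = 300 K; P₂ = P₁(V₁/V₂)^n = 113 kPa.
W = (P₁V₁−P₂V₂)/(n−1) = (1830×10.2−113×63.1)/0.53 = 21800 J.
ΔU = nCvΔT = 2.85×20.8×(300−787) = -28900 J.
Q = ΔU + W = -7090 J.
Net over both steps: W = -4160 J, Q = -33000 J, ΔU = -28900 J.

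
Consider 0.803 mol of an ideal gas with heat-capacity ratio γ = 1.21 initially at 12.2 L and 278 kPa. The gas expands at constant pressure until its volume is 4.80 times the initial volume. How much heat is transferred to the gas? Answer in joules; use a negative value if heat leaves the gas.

74300 J

T₁ = P₁V₁/(nR) = 278×12.2/(0.803×8.314) = 508 K.
Isobaric: P stays 278 kPa; V/T = const ⇒ T₂ = 2440 K, V₂ = 58.6 L.
W = PΔV = 278×(58.6−12.2) kPa·L = 12900 J.
ΔU = nCvΔT = 0.803×39.6×(2440−508) = 61400 J.
Q = ΔU + W = nCpΔT = 74300 J.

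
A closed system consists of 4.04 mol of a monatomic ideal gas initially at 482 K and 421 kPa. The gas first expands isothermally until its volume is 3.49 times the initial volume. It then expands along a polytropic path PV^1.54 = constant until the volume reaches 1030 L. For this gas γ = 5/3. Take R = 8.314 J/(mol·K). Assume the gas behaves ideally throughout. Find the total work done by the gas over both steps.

40200 J

V₁ = nRT₁/P₁ = 4.04×8.314×482/421 = 38.5 L.
Step 1 — Isothermal: T stays 482 K; PV = const ⇒ V₂ = 134 L, P₂ = 121 kPa.
ΔU = 0 (ideal gas, T constant).
W = nRT ln(V₂/V₁) = 4.04×8.314×482×ln(3.49) = 20200 J.
Q = ΔU + W = 20200 J.
State after step 1: P = 121 kPa, V = 134 L, T = 482 K.
Step 2 — Polytropic n=1.54: T₂ = T₁(V₁/V₂)^(n−1) = 482×(0.130)^0.54 = 160 K; P₂ = P₁(V₁/V₂)^n = 5.23 kPa.
W = (P₁V₁−P₂V₂)/(n−1) = (121×134−5.23×1030)/0.54 = 20000 J.
ΔU = nCvΔT = 4.04×12.5×(160−482) = -16200 J.
Q = ΔU + W = 3800 J.
Net over both steps: W = 40200 J, Q = 24000 J, ΔU = -16200 J.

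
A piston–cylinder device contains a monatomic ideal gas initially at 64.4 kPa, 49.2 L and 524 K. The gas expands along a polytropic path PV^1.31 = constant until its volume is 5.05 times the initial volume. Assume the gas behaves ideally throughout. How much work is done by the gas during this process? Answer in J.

4030 J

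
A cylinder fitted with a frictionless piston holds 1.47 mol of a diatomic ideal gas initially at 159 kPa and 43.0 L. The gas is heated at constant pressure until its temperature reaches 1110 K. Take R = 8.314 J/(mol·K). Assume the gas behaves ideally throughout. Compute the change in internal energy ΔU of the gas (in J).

16800 J

T₁ = P₁V₁/(nR) = 159×43.0/(1.47×8.314) = 559 K.
Isobaric: P stays 159 kPa; V/T = const ⇒ T₂ = 1110 K, V₂ = 85.3 L.
For an ideal gas ΔU = nCvΔT with Cv = (5/2)R = 20.8 J/(mol·K).
ΔU = 1.47×20.8×(1110−559) = 16800 J.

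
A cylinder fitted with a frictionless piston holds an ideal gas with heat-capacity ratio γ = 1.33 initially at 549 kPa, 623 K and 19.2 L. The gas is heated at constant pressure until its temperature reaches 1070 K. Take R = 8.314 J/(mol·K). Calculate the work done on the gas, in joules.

n = P₁V₁/(RT₁) = 549×19.2/(8.314×623) = 2.04 mol.
Isobaric: P stays 549 kPa; V/T = const ⇒ T₂ = 1070 K, V₂ = 33.0 L.
W = PΔV = 549×(33.0−19.2) kPa·L = 7560 J.
Work done on the gas = −W_by = -7560 J.

-7560 J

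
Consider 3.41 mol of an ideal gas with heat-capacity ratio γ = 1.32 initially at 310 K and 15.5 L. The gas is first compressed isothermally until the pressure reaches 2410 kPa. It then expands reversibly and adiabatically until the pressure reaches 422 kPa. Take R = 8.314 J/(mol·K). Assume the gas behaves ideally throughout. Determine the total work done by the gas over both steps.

-3250 J

P₁ = nRT₁/V₁ = 3.41×8.314×310/15.5 = 567 kPa.
Step 1 — Isothermal: T stays 310 K; PV = const ⇒ V₂ = 3.65 L, P₂ = 2410 kPa.
ΔU = 0 (ideal gas, T constant).
W = nRT ln(V₂/V₁) = 3.41×8.314×310×ln(0.235) = -12700 J.
Q = ΔU + W = -12700 J.
State after step 1: P = 2410 kPa, V = 3.65 L, T = 310 K.
Step 2 — Adiabatic: T₂/T₁ = (P₂/P₁)^((γ−1)/γ) ⇒ T₂ = 310×(0.175)^0.242 = 203 K; V₂ = 13.7 L.
ΔU = nCvΔT = 3.41×26.0×(203−310) = -9460 J.
Q = 0 for an adiabatic process, so W = −ΔU = 9460 J.
Net over both steps: W = -3250 J, Q = -12700 J, ΔU = -9460 J.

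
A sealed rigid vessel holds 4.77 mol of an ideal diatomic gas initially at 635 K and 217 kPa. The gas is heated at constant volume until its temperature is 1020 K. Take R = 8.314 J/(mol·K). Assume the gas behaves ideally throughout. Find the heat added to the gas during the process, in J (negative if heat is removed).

38200 J

V₁ = nRT₁/P₁ = 4.77×8.314×635/217 = 116 L.
Isochoric: V stays 116 L; P/T = const ⇒ T₂ = 1020 K, P₂ = 349 kPa.
W = 0 (no volume change).
ΔU = nCvΔT = 4.77×20.8×(1020−635) = 38200 J.
Q = ΔU = 38200 J.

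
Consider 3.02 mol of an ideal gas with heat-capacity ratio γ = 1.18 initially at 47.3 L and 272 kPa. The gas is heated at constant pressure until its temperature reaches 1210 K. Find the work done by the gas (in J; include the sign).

17500 J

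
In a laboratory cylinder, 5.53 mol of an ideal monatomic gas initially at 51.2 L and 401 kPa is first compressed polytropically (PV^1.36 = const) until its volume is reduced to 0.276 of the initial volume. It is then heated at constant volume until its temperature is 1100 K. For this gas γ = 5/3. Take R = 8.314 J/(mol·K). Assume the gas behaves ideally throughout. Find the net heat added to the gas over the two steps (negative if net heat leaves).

11400 J

T₁ = P₁V₁/(nR) = 401×51.2/(5.53×8.314) = 447 K.
Step 1 — Polytropic n=1.36: T₂ = T₁(V₁/V₂)^(n−1) = 447×(3.62)^0.36 = 710 K; P₂ = P₁(V₁/V₂)^n = 2310 kPa.
W = (P₁V₁−P₂V₂)/(n−1) = (401×51.2−2310×14.1)/0.36 = -33600 J.
ΔU = nCvΔT = 5.53×12.5×(710−447) = 18200 J.
Q = ΔU + W = -15500 J.
State after step 1: P = 2310 kPa, V = 14.1 L, T = 710 K.
Step 2 — Isochoric: V stays 14.1 L; P/T = const ⇒ T₂ = 1100 K, P₂ = 3580 kPa.
W = 0 (no volume change).
ΔU = nCvΔT = 5.53×12.5×(1100−710) = 26900 J.
Q = ΔU = 26900 J.
Net over both steps: W = -33600 J, Q = 11400 J, ΔU = 45100 J.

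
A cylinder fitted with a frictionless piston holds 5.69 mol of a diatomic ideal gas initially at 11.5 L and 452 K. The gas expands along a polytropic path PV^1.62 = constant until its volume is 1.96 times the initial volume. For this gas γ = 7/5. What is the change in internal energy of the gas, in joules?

-18200 J

P₁ = nRT₁/V₁ = 5.69×8.314×452/11.5 = 1860 kPa.
Polytropic n=1.62: T₂ = T₁(V₁/V₂)^(n−1) = 452×(0.510)^0.62 = 298 K; P₂ = P₁(V₁/V₂)^n = 625 kPa.
For an ideal gas ΔU = nCvΔT with Cv = (5/2)R = 20.8 J/(mol·K).
ΔU = 5.69×20.8×(298−452) = -18200 J.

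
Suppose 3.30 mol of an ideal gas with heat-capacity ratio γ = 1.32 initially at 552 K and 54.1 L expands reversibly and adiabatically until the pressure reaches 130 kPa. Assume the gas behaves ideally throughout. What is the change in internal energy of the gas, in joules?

-8030 J

P₁ = nRT₁/V₁ = 3.30×8.314×552/54.1 = 280 kPa.
Adiabatic: T₂/T₁ = (P₂/P₁)^((γ−1)/γ) ⇒ T₂ = 552×(0.464)^0.242 = 458 K; V₂ = 96.7 L.
For an ideal gas ΔU = nCvΔT with Cv = R/(γ−1) = 26.0 J/(mol·K).
ΔU = 3.30×26.0×(458−552) = -8030 J.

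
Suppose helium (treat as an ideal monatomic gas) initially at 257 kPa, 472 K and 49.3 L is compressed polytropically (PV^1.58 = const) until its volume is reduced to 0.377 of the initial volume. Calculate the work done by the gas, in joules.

-16600 J

n = P₁V₁/(RT₁) = 257×49.3/(8.314×472) = 3.23 mol.
Polytropic n=1.58: T₂ = T₁(V₁/V₂)^(n−1) = 472×(2.65)^0.58 = 831 K; P₂ = P₁(V₁/V₂)^n = 1200 kPa.
W = (P₁V₁−P₂V₂)/(n−1) = (257×49.3−1200×18.6)/0.58 = -16600 J.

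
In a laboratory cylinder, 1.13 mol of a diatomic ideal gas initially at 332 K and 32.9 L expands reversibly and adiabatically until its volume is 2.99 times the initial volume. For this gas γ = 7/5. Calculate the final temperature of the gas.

214 K

P₁ = nRT₁/V₁ = 1.13×8.314×332/32.9 = 94.8 kPa.
Adiabatic: TV^(γ−1) = const ⇒ T₂ = 332×(0.334)^0.400 = 214 K; PV^γ = const ⇒ P₂ = 20.5 kPa.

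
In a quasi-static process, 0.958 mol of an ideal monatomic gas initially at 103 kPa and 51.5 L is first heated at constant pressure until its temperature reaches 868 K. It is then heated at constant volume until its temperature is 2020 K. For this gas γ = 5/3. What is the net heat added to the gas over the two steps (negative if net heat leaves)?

17800 J

T₁ = P₁V₁/(nR) = 103×51.5/(0.958×8.314) = 666 K.
Step 1 — Isobaric: P stays 103 kPa; V/T = const ⇒ T₂ = 868 K, V₂ = 67.1 L.
W = PΔV = 103×(67.1−51.5) kPa·L = 1610 J.
ΔU = nCvΔT = 0.958×12.5×(868−666) = 2410 J.
Q = ΔU + W = nCpΔT = 4020 J.
State after step 1: P = 103 kPa, V = 67.1 L, T = 868 K.
Step 2 — Isochoric: V stays 67.1 L; P/T = const ⇒ T₂ = 2020 K, P₂ = 240 kPa.
W = 0 (no volume change).
ΔU = nCvΔT = 0.958×12.5×(2020−868) = 13800 J.
Q = ΔU = 13800 J.
Net over both steps: W = 1610 J, Q = 17800 J, ΔU = 16200 J.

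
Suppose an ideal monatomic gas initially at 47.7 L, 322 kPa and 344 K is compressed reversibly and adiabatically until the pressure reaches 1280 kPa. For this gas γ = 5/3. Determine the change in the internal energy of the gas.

17000 J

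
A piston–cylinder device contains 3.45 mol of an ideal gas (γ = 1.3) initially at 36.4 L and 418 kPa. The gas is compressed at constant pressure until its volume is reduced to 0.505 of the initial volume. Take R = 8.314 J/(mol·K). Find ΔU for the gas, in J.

T₁ = P₁V₁/(nR) = 418×36.4/(3.45×8.314) = 530 K.
Isobaric: P stays 418 kPa; V/T = const ⇒ T₂ = 268 K, V₂ = 18.4 L.
For an ideal gas ΔU = nCvΔT with Cv = R/(γ−1) = 27.7 J/(mol·K).
ΔU = 3.45×27.7×(268−530) = -25100 J.

-25100 J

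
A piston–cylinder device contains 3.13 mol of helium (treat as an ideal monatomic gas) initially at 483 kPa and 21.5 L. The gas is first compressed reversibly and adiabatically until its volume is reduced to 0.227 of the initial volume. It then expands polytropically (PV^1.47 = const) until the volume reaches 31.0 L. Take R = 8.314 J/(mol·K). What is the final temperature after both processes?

T₁ = P₁V₁/(nR) = 483×21.5/(3.13×8.314) = 399 K.
Step 1 — Adiabatic: TV^(γ−1) = const ⇒ T₂ = 399×(4.41)^0.667 = 1070 K; PV^γ = const ⇒ P₂ = 5720 kPa.
ΔU = nCvΔT = 3.13×12.5×(1070−399) = 26300 J.
Q = 0 for an adiabatic process, so W = −ΔU = -26300 J.
State after step 1: P = 5720 kPa, V = 4.88 L, T = 1070 K.
Step 2 — Polytropic n=1.47: T₂ = T₁(V₁/V₂)^(n−1) = 1070×(0.157)^0.47 = 450 K; P₂ = P₁(V₁/V₂)^n = 378 kPa.
W = (P₁V₁−P₂V₂)/(n−1) = (5720×4.88−378×31.0)/0.47 = 34500 J.
ΔU = nCvΔT = 3.13×12.5×(450−1070) = -24300 J.
Q = ΔU + W = 10200 J.
Net over both steps: W = 8190 J, Q = 10200 J, ΔU = 1980 J.

450 K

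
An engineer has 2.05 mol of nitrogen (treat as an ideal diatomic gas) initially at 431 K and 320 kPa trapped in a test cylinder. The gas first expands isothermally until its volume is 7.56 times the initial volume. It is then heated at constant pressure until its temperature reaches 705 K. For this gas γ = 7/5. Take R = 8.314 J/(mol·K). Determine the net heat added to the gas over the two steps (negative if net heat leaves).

31200 J

V₁ = nRT₁/P₁ = 2.05×8.314×431/320 = 23.0 L.
Step 1 — Isothermal: T stays 431 K; PV = const ⇒ V₂ = 174 L, P₂ = 42.3 kPa.
ΔU = 0 (ideal gas, T constant).
W = nRT ln(V₂/V₁) = 2.05×8.314×431×ln(7.56) = 14900 J.
Q = ΔU + W = 14900 J.
State after step 1: P = 42.3 kPa, V = 174 L, T = 431 K.
Step 2 — Isobaric: P stays 42.3 kPa; V/T = const ⇒ T₂ = 705 K, V₂ = 284 L.
W = PΔV = 42.3×(284−174) kPa·L = 4670 J.
ΔU = nCvΔT = 2.05×20.8×(705−431) = 11700 J.
Q = ΔU + W = nCpΔT = 16300 J.
Net over both steps: W = 19500 J, Q = 31200 J, ΔU = 11700 J.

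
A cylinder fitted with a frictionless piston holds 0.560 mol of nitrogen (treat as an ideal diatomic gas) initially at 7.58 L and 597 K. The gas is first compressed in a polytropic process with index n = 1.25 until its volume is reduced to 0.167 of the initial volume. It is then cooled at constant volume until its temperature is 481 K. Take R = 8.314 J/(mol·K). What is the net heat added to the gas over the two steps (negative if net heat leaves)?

-7620 J

P₁ = nRT₁/V₁ = 0.560×8.314×597/7.58 = 367 kPa.
Step 1 — Polytropic n=1.25: T₂ = T₁(V₁/V₂)^(n−1) = 597×(5.99)^0.25 = 934 K; P₂ = P₁(V₁/V₂)^n = 3430 kPa.
W = (P₁V₁−P₂V₂)/(n−1) = (367×7.58−3430×1.27)/0.25 = -6270 J.
ΔU = nCvΔT = 0.560×20.8×(934−597) = 3920 J.
Q = ΔU + W = -2350 J.
State after step 1: P = 3430 kPa, V = 1.27 L, T = 934 K.
Step 2 — Isochoric: V stays 1.27 L; P/T = const ⇒ T₂ = 481 K, P₂ = 1770 kPa.
W = 0 (no volume change).
ΔU = nCvΔT = 0.560×20.8×(481−934) = -5270 J.
Q = ΔU = -5270 J.
Net over both steps: W = -6270 J, Q = -7620 J, ΔU = -1350 J.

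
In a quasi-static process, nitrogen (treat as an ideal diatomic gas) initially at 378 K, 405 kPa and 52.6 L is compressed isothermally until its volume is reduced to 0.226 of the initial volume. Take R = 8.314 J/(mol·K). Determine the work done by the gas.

-31700 J

n = P₁V₁/(RT₁) = 405×52.6/(8.314×378) = 6.78 mol.
Isothermal: T stays 378 K; PV = const ⇒ V₂ = 11.9 L, P₂ = 1790 kPa.
W = nRT ln(V₂/V₁) = 6.78×8.314×378×ln(0.226) = -31700 J.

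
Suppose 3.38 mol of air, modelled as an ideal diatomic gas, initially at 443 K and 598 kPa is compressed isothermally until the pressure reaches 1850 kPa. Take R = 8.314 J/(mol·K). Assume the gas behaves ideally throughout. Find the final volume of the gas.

6.73 L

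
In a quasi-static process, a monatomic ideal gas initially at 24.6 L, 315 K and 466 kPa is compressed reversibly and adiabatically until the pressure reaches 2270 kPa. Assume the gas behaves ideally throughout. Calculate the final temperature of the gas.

Adiabatic: T₂/T₁ = (P₂/P₁)^((γ−1)/γ) ⇒ T₂ = 315×(4.87)^0.400 = 593 K; V₂ = 9.51 L.

593 K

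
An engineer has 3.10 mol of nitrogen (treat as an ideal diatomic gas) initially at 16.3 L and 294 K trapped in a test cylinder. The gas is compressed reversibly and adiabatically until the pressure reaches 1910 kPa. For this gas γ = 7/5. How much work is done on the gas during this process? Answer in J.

P₁ = nRT₁/V₁ = 3.10×8.314×294/16.3 = 465 kPa.
Adiabatic: T₂/T₁ = (P₂/P₁)^((γ−1)/γ) ⇒ T₂ = 294×(4.11)^0.286 = 440 K; V₂ = 5.94 L.
ΔU = nCvΔT = 3.10×20.8×(440−294) = 9420 J.
Q = 0 for an adiabatic process, so W = −ΔU = -9420 J.
Work done on the gas = −W_by = 9420 J.

9420 J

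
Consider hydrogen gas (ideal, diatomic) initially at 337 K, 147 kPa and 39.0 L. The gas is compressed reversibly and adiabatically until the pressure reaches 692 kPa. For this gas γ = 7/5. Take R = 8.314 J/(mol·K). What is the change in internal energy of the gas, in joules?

n = P₁V₁/(RT₁) = 147×39.0/(8.314×337) = 2.05 mol.
Adiabatic: T₂/T₁ = (P₂/P₁)^((γ−1)/γ) ⇒ T₂ = 337×(4.71)^0.286 = 525 K; V₂ = 12.9 L.
For an ideal gas ΔU = nCvΔT with Cv = (5/2)R = 20.8 J/(mol·K).
ΔU = 2.05×20.8×(525−337) = 7980 J.

7980 J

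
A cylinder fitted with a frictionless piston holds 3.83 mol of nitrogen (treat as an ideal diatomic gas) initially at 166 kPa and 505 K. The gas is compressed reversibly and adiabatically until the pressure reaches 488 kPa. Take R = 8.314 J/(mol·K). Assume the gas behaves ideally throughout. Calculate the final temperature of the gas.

V₁ = nRT₁/P₁ = 3.83×8.314×505/166 = 96.9 L.
Adiabatic: T₂/T₁ = (P₂/P₁)^((γ−1)/γ) ⇒ T₂ = 505×(2.94)^0.286 = 687 K; V₂ = 44.8 L.

687 K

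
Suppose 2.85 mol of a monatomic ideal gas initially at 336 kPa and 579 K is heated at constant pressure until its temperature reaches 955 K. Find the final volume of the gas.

V₁ = nRT₁/P₁ = 2.85×8.314×579/336 = 40.8 L.
Isobaric: P stays 336 kPa; V/T = const ⇒ T₂ = 955 K, V₂ = 67.3 L.

67.3 L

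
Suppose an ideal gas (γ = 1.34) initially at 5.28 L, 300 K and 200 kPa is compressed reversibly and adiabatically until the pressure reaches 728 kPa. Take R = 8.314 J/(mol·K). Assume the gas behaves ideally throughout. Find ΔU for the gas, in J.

1200 J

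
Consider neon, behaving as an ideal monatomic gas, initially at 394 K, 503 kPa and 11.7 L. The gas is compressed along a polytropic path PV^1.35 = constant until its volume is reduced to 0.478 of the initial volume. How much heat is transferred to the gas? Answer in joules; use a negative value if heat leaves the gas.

-2350 J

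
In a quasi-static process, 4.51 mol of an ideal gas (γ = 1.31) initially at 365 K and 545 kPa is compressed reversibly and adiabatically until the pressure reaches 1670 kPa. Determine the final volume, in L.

10.7 L

V₁ = nRT₁/P₁ = 4.51×8.314×365/545 = 25.1 L.
Adiabatic: T₂/T₁ = (P₂/P₁)^((γ−1)/γ) ⇒ T₂ = 365×(3.06)^0.237 = 476 K; V₂ = 10.7 L.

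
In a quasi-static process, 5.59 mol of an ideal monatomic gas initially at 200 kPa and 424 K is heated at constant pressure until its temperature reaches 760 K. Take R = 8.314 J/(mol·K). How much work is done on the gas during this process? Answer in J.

V₁ = nRT₁/P₁ = 5.59×8.314×424/200 = 98.5 L.
Isobaric: P stays 200 kPa; V/T = const ⇒ T₂ = 760 K, V₂ = 177 L.
W = PΔV = 200×(177−98.5) kPa·L = 15600 J.
Work done on the gas = −W_by = -15600 J.

-15600 J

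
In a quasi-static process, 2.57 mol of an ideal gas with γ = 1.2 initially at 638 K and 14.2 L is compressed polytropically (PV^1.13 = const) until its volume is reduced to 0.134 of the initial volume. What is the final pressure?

9300 kPa

P₁ = nRT₁/V₁ = 2.57×8.314×638/14.2 = 960 kPa.
Polytropic n=1.13: T₂ = T₁(V₁/V₂)^(n−1) = 638×(7.46)^0.13 = 829 K; P₂ = P₁(V₁/V₂)^n = 9300 kPa.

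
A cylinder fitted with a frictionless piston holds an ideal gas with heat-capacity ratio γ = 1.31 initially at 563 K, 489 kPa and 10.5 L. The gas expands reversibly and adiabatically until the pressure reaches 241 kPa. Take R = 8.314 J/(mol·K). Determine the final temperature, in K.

Adiabatic: T₂/T₁ = (P₂/P₁)^((γ−1)/γ) ⇒ T₂ = 563×(0.493)^0.237 = 476 K; V₂ = 18.0 L.

476 K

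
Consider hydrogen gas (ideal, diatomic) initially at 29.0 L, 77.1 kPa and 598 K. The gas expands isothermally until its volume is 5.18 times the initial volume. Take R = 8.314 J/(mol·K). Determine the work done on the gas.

n = P₁V₁/(RT₁) = 77.1×29.0/(8.314×598) = 0.450 mol.
Isothermal: T stays 598 K; PV = const ⇒ V₂ = 150 L, P₂ = 14.9 kPa.
W = nRT ln(V₂/V₁) = 0.450×8.314×598×ln(5.18) = 3680 J.
Work done on the gas = −W_by = -3680 J.

-3680 J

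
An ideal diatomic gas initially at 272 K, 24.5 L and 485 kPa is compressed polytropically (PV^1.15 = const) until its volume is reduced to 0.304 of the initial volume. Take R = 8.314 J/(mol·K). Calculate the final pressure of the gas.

Polytropic n=1.15: T₂ = T₁(V₁/V₂)^(n−1) = 272×(3.29)^0.15 = 325 K; P₂ = P₁(V₁/V₂)^n = 1910 kPa.

1910 kPa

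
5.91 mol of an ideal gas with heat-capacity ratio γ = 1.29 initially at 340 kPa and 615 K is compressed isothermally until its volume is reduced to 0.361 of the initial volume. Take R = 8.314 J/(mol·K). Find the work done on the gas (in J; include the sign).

30800 J

V₁ = nRT₁/P₁ = 5.91×8.314×615/340 = 88.9 L.
Isothermal: T stays 615 K; PV = const ⇒ V₂ = 32.1 L, P₂ = 942 kPa.
W = nRT ln(V₂/V₁) = 5.91×8.314×615×ln(0.361) = -30800 J.
Work done on the gas = −W_by = 30800 J.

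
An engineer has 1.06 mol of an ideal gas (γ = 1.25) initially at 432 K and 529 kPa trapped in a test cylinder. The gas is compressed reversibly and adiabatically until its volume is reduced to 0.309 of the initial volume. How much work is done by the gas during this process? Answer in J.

-5200 J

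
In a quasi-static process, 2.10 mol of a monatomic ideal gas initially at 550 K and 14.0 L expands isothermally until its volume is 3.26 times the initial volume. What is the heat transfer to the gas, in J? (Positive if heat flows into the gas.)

11300 J

P₁ = nRT₁/V₁ = 2.10×8.314×550/14.0 = 686 kPa.
Isothermal: T stays 550 K; PV = const ⇒ V₂ = 45.6 L, P₂ = 210 kPa.
ΔU = 0 (ideal gas, T constant).
W = nRT ln(V₂/V₁) = 2.10×8.314×550×ln(3.26) = 11300 J.
Q = ΔU + W = 11300 J.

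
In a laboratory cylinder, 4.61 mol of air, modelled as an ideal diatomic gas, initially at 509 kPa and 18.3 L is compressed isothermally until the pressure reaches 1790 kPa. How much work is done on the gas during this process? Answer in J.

T₁ = P₁V₁/(nR) = 509×18.3/(4.61×8.314) = 243 K.
Isothermal: T stays 243 K; PV = const ⇒ V₂ = 5.20 L, P₂ = 1790 kPa.
W = nRT ln(V₂/V₁) = 4.61×8.314×243×ln(0.284) = -11700 J.
Work done on the gas = −W_by = 11700 J.

11700 J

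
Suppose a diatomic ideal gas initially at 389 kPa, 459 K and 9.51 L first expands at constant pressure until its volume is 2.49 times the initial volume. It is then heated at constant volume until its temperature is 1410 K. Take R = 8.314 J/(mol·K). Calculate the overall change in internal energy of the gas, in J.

n = P₁V₁/(RT₁) = 389×9.51/(8.314×459) = 0.969 mol.
Step 1 — Isobaric: P stays 389 kPa; V/T = const ⇒ T₂ = 1140 K, V₂ = 23.7 L.
W = PΔV = 389×(23.7−9.51) kPa·L = 5510 J.
ΔU = nCvΔT = 0.969×20.8×(1140−459) = 13800 J.
Q = ΔU + W = nCpΔT = 19300 J.
State after step 1: P = 389 kPa, V = 23.7 L, T = 1140 K.
Step 2 — Isochoric: V stays 23.7 L; P/T = const ⇒ T₂ = 1410 K, P₂ = 480 kPa.
W = 0 (no volume change).
ΔU = nCvΔT = 0.969×20.8×(1410−1140) = 5380 J.
Q = ΔU = 5380 J.
Net over both steps: W = 5510 J, Q = 24700 J, ΔU = 19200 J.

19200 J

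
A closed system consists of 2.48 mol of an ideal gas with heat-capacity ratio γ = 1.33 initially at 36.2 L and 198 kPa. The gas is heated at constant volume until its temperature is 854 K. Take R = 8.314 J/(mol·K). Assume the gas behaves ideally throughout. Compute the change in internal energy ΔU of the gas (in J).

T₁ = P₁V₁/(nR) = 198×36.2/(2.48×8.314) = 348 K.
Isochoric: V stays 36.2 L; P/T = const ⇒ T₂ = 854 K, P₂ = 486 kPa.
For an ideal gas ΔU = nCvΔT with Cv = R/(γ−1) = 25.2 J/(mol·K).
ΔU = 2.48×25.2×(854−348) = 31600 J.

31600 J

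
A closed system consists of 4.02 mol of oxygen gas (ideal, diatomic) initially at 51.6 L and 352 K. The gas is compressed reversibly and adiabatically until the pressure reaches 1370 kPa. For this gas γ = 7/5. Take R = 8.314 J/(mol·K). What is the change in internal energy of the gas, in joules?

P₁ = nRT₁/V₁ = 4.02×8.314×352/51.6 = 228 kPa.
Adiabatic: T₂/T₁ = (P₂/P₁)^((γ−1)/γ) ⇒ T₂ = 352×(6.01)^0.286 = 588 K; V₂ = 14.3 L.
For an ideal gas ΔU = nCvΔT with Cv = (5/2)R = 20.8 J/(mol·K).
ΔU = 4.02×20.8×(588−352) = 19700 J.

19700 J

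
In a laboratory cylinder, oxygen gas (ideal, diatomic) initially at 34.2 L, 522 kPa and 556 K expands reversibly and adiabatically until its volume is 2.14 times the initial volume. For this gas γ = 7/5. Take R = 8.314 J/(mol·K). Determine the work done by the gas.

n = P₁V₁/(RT₁) = 522×34.2/(8.314×556) = 3.86 mol.
Adiabatic: TV^(γ−1) = const ⇒ T₂ = 556×(0.467)^0.400 = 410 K; PV^γ = const ⇒ P₂ = 180 kPa.
ΔU = nCvΔT = 3.86×20.8×(410−556) = -11700 J.
Q = 0 for an adiabatic process, so W = −ΔU = 11700 J.

11700 J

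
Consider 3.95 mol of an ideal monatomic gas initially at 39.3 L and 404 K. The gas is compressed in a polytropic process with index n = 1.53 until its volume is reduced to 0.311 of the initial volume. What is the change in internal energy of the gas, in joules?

P₁ = nRT₁/V₁ = 3.95×8.314×404/39.3 = 338 kPa.
Polytropic n=1.53: T₂ = T₁(V₁/V₂)^(n−1) = 404×(3.22)^0.53 = 750 K; P₂ = P₁(V₁/V₂)^n = 2020 kPa.
For an ideal gas ΔU = nCvΔT with Cv = (3/2)R = 12.5 J/(mol·K).
ΔU = 3.95×12.5×(750−404) = 17100 J.

17100 J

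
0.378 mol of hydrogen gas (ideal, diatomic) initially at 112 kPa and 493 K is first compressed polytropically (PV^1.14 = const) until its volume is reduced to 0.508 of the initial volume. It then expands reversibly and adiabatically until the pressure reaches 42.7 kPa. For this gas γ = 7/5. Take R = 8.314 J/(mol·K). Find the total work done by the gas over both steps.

V₁ = nRT₁/P₁ = 0.378×8.314×493/112 = 13.8 L.
Step 1 — Polytropic n=1.14: T₂ = T₁(V₁/V₂)^(n−1) = 493×(1.97)^0.14 = 542 K; P₂ = P₁(V₁/V₂)^n = 242 kPa.
W = (P₁V₁−P₂V₂)/(n−1) = (112×13.8−242×7.03)/0.14 = -1100 J.
ΔU = nCvΔT = 0.378×20.8×(542−493) = 385 J.
Q = ΔU + W = -715 J.
State after step 1: P = 242 kPa, V = 7.03 L, T = 542 K.
Step 2 — Adiabatic: T₂/T₁ = (P₂/P₁)^((γ−1)/γ) ⇒ T₂ = 542×(0.176)^0.286 = 330 K; V₂ = 24.3 L.
ΔU = nCvΔT = 0.378×20.8×(330−542) = -1670 J.
Q = 0 for an adiabatic process, so W = −ΔU = 1670 J.
Net over both steps: W = 565 J, Q = -715 J, ΔU = -1280 J.

565 J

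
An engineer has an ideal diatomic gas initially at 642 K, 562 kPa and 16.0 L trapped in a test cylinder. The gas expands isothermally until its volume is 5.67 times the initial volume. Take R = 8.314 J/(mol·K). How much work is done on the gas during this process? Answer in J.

n = P₁V₁/(RT₁) = 562×16.0/(8.314×642) = 1.68 mol.
Isothermal: T stays 642 K; PV = const ⇒ V₂ = 90.7 L, P₂ = 99.1 kPa.
W = nRT ln(V₂/V₁) = 1.68×8.314×642×ln(5.67) = 15600 J.
Work done on the gas = −W_by = -15600 J.

-15600 J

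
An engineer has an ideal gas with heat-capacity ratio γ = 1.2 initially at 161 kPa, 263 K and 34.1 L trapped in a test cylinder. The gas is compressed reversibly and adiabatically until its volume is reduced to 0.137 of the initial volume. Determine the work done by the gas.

n = P₁V₁/(RT₁) = 161×34.1/(8.314×263) = 2.51 mol.
Adiabatic: TV^(γ−1) = const ⇒ T₂ = 263×(7.30)^0.200 = 391 K; PV^γ = const ⇒ P₂ = 1750 kPa.
ΔU = nCvΔT = 2.51×41.6×(391−263) = 13400 J.
Q = 0 for an adiabatic process, so W = −ΔU = -13400 J.

-13400 J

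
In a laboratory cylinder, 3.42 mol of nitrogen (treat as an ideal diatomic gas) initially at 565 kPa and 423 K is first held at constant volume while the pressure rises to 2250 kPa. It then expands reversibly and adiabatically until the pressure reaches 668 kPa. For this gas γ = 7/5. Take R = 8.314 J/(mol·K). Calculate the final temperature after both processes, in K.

V₁ = nRT₁/P₁ = 3.42×8.314×423/565 = 21.3 L.
Step 1 — Isochoric: V stays 21.3 L; P/T = const ⇒ T₂ = 1680 K, P₂ = 2250 kPa.
W = 0 (no volume change).
ΔU = nCvΔT = 3.42×20.8×(1680−423) = 89700 J.
Q = ΔU = 89700 J.
State after step 1: P = 2250 kPa, V = 21.3 L, T = 1680 K.
Step 2 — Adiabatic: T₂/T₁ = (P₂/P₁)^((γ−1)/γ) ⇒ T₂ = 1680×(0.297)^0.286 = 1190 K; V₂ = 50.7 L.
ΔU = nCvΔT = 3.42×20.8×(1190−1680) = -35100 J.
Q = 0 for an adiabatic process, so W = −ΔU = 35100 J.
Net over both steps: W = 35100 J, Q = 89700 J, ΔU = 54600 J.

1190 K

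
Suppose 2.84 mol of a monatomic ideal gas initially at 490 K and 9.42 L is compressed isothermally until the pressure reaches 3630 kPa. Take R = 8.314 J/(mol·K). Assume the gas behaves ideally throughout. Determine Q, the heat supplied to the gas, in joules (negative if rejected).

-12500 J

P₁ = nRT₁/V₁ = 2.84×8.314×490/9.42 = 1230 kPa.
Isothermal: T stays 490 K; PV = const ⇒ V₂ = 3.19 L, P₂ = 3630 kPa.
ΔU = 0 (ideal gas, T constant).
W = nRT ln(V₂/V₁) = 2.84×8.314×490×ln(0.338) = -12500 J.
Q = ΔU + W = -12500 J.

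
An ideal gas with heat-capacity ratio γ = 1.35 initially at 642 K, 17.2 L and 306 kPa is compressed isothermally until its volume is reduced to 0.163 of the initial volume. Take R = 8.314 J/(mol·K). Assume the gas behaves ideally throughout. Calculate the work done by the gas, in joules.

n = P₁V₁/(RT₁) = 306×17.2/(8.314×642) = 0.986 mol.
Isothermal: T stays 642 K; PV = const ⇒ V₂ = 2.80 L, P₂ = 1880 kPa.
W = nRT ln(V₂/V₁) = 0.986×8.314×642×ln(0.163) = -9550 J.

-9550 J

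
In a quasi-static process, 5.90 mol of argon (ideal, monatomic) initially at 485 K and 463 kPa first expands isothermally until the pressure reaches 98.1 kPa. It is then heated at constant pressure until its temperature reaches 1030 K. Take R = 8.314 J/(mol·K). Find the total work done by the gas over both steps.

63700 J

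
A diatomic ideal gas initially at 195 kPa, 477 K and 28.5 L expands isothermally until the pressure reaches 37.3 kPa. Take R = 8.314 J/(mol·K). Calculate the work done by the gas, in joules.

9190 J

n = P₁V₁/(RT₁) = 195×28.5/(8.314×477) = 1.40 mol.
Isothermal: T stays 477 K; PV = const ⇒ V₂ = 149 L, P₂ = 37.3 kPa.
W = nRT ln(V₂/V₁) = 1.40×8.314×477×ln(5.23) = 9190 J.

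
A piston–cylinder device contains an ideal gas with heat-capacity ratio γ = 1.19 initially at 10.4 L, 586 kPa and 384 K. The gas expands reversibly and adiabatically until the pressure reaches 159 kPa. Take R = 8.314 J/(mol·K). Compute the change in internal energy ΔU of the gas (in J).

-6030 J

n = P₁V₁/(RT₁) = 586×10.4/(8.314×384) = 1.91 mol.
Adiabatic: T₂/T₁ = (P₂/P₁)^((γ−1)/γ) ⇒ T₂ = 384×(0.271)^0.160 = 312 K; V₂ = 31.1 L.
For an ideal gas ΔU = nCvΔT with Cv = R/(γ−1) = 43.8 J/(mol·K).
ΔU = 1.91×43.8×(312−384) = -6030 J.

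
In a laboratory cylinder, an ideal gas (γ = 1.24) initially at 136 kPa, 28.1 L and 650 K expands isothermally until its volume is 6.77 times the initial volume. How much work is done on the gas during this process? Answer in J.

n = P₁V₁/(RT₁) = 136×28.1/(8.314×650) = 0.707 mol.
Isothermal: T stays 650 K; PV = const ⇒ V₂ = 190 L, P₂ = 20.1 kPa.
W = nRT ln(V₂/V₁) = 0.707×8.314×650×ln(6.77) = 7310 J.
Work done on the gas = −W_by = -7310 J.

-7310 J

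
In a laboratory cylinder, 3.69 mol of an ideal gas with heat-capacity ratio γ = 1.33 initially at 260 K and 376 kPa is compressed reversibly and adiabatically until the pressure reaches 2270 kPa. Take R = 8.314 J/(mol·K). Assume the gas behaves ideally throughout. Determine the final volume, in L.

5.49 L

V₁ = nRT₁/P₁ = 3.69×8.314×260/376 = 21.2 L.
Adiabatic: T₂/T₁ = (P₂/P₁)^((γ−1)/γ) ⇒ T₂ = 260×(6.04)^0.248 = 406 K; V₂ = 5.49 L.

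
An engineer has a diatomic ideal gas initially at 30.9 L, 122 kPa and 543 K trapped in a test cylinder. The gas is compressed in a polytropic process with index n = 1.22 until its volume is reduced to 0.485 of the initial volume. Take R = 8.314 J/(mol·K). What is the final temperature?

637 K

Polytropic n=1.22: T₂ = T₁(V₁/V₂)^(n−1) = 543×(2.06)^0.22 = 637 K; P₂ = P₁(V₁/V₂)^n = 295 kPa.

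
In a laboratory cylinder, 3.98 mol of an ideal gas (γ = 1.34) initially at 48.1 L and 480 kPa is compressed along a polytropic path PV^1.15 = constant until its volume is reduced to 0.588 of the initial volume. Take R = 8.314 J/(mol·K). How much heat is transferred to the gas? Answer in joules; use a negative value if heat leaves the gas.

T₁ = P₁V₁/(nR) = 480×48.1/(3.98×8.314) = 698 K.
Polytropic n=1.15: T₂ = T₁(V₁/V₂)^(n−1) = 698×(1.70)^0.15 = 756 K; P₂ = P₁(V₁/V₂)^n = 884 kPa.
W = (P₁V₁−P₂V₂)/(n−1) = (480×48.1−884×28.3)/0.15 = -12800 J.
ΔU = nCvΔT = 3.98×24.5×(756−698) = 5630 J.
Q = ΔU + W = -7130 J.

-7130 J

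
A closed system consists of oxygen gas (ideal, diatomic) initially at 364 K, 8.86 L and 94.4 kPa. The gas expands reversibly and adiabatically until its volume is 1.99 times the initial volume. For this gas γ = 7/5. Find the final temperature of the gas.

276 K

Adiabatic: TV^(γ−1) = const ⇒ T₂ = 364×(0.503)^0.400 = 276 K; PV^γ = const ⇒ P₂ = 36.0 kPa.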